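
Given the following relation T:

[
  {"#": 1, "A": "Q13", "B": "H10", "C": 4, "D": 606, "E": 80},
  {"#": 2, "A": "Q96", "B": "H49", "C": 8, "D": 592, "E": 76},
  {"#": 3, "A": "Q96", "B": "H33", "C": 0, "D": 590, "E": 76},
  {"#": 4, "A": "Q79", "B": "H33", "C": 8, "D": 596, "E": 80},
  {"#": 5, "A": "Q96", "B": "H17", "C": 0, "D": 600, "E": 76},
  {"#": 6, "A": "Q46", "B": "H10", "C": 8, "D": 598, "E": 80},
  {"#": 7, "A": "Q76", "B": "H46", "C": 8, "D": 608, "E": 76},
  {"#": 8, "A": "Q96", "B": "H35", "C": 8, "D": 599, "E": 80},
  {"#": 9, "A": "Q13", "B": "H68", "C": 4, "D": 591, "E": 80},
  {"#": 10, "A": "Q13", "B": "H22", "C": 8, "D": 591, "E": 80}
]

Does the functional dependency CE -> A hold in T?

(C=4, E=80): rows 1, 9 → A = Q13, Q13 ✓
(C=8, E=76): rows 2, 7 → A takes values {Q96, Q76} — violation
(C=0, E=76): rows 3, 5 → A = Q96, Q96 ✓
(C=8, E=80): rows 4, 6, 8, 10 → A takes values {Q79, Q46, Q96, Q13} — violation
Two rows agree on CE but differ on A, so CE -> A does not hold.

No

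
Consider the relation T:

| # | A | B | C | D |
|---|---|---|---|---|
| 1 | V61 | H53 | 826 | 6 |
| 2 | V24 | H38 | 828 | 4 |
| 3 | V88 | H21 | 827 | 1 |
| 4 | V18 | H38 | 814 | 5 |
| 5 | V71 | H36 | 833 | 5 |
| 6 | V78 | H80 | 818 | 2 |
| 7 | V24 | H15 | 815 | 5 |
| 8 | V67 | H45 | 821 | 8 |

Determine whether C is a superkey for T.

Yes

All 8 rows have distinct C values, so C → (all attributes) holds and C is a superkey.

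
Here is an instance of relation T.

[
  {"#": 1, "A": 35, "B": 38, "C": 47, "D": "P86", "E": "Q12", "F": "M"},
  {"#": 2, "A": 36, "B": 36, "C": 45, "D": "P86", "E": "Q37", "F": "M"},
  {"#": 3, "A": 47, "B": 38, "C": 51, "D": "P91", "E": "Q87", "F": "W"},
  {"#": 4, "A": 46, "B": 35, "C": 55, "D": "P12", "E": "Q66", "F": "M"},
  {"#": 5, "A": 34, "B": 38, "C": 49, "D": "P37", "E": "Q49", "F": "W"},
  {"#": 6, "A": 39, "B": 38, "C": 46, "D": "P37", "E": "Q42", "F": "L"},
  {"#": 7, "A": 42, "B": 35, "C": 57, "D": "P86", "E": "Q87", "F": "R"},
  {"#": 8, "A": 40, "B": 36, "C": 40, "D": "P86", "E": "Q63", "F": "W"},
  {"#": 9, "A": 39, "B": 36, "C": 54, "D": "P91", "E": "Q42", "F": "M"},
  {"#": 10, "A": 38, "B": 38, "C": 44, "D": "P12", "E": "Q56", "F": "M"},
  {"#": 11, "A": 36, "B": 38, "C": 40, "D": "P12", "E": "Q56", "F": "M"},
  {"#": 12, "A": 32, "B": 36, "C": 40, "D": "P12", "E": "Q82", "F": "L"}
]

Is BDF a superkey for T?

No

Rows 10 and 11 have the same BDF value (B=38, D=P12, F=M) but are distinct tuples, so BDF does not determine every attribute — not a superkey.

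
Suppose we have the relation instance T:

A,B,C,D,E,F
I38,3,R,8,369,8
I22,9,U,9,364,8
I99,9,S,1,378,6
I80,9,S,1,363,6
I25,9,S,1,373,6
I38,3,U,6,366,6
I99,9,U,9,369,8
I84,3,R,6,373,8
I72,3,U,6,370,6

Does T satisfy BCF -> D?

No

(B=3, C=R, F=8): 2 rows → D takes values {8, 6} — violation
(B=9, C=U, F=8): 2 rows → D = 9, 9 ✓
(B=9, C=S, F=6): 3 rows → D = 1, 1, 1 ✓
(B=3, C=U, F=6): 2 rows → D = 6, 6 ✓
Two rows agree on BCF but differ on D, so BCF -> D does not hold.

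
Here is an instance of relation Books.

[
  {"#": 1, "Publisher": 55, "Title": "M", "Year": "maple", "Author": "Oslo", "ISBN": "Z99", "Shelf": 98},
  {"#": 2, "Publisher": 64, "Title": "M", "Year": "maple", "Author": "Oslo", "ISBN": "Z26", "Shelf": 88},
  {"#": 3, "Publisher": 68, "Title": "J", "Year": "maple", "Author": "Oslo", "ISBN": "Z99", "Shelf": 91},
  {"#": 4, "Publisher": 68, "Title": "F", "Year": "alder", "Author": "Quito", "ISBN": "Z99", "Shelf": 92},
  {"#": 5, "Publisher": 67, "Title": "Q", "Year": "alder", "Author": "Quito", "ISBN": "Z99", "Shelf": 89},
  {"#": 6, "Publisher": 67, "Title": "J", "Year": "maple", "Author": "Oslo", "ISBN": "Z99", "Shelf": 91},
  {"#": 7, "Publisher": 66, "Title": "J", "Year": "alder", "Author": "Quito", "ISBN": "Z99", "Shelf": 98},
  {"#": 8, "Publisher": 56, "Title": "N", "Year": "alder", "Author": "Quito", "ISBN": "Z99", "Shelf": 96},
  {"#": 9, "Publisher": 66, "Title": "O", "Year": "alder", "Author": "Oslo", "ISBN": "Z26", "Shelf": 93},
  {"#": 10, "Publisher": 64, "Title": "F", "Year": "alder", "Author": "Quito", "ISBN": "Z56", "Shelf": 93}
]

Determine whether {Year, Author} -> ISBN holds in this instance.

No

(Year=maple, Author=Oslo): rows 1, 2, 3, 6 → ISBN takes values {Z99, Z26} — violation
(Year=alder, Author=Quito): rows 4, 5, 7, 8, 10 → ISBN takes values {Z99, Z56} — violation
(Year=alder, Author=Oslo): row 9 → ISBN = Z26 ✓
Two rows agree on {Year, Author} but differ on ISBN, so {Year, Author} -> ISBN does not hold.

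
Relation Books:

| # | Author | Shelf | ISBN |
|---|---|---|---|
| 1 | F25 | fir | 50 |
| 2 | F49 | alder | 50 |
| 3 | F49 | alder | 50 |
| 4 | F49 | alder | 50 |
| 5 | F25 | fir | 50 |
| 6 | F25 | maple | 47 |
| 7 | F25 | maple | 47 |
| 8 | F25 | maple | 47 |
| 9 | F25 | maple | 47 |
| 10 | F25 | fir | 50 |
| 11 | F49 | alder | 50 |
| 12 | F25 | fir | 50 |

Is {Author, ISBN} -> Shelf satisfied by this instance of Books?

(Author=F25, ISBN=50): rows 1, 5, 10, 12 → Shelf = fir, fir, fir, fir ✓
(Author=F49, ISBN=50): rows 2, 3, 4, 11 → Shelf = alder, alder, alder, alder ✓
(Author=F25, ISBN=47): rows 6, 7, 8, 9 → Shelf = maple, maple, maple, maple ✓
Every {Author, ISBN} value is associated with a single Shelf value, so {Author, ISBN} -> Shelf holds.

Yes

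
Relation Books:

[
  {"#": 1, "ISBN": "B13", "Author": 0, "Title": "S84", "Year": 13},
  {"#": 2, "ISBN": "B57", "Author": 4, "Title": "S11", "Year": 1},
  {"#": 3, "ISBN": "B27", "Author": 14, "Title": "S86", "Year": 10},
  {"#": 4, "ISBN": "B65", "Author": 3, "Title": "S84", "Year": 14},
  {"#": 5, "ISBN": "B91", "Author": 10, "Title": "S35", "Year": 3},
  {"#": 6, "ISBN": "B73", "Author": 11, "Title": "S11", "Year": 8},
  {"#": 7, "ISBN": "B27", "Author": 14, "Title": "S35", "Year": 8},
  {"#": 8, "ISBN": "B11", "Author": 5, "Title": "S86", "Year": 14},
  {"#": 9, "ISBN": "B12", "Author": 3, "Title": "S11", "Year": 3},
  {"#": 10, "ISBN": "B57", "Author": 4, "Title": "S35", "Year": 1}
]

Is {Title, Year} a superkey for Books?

Yes

All 10 rows have distinct {Title, Year} values, so {Title, Year} → (all attributes) holds and {Title, Year} is a superkey.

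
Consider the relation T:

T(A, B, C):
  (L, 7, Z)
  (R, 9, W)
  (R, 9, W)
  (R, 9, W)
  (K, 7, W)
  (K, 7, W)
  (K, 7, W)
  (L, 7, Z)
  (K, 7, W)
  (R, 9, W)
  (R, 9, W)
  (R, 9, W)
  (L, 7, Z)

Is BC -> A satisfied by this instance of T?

(B=7, C=Z): 3 rows → A = L, L, L ✓
(B=9, C=W): 6 rows → A = R, R, R, R, R, R ✓
(B=7, C=W): 4 rows → A = K, K, K, K ✓
Every BC value is associated with a single A value, so BC -> A holds.

Yes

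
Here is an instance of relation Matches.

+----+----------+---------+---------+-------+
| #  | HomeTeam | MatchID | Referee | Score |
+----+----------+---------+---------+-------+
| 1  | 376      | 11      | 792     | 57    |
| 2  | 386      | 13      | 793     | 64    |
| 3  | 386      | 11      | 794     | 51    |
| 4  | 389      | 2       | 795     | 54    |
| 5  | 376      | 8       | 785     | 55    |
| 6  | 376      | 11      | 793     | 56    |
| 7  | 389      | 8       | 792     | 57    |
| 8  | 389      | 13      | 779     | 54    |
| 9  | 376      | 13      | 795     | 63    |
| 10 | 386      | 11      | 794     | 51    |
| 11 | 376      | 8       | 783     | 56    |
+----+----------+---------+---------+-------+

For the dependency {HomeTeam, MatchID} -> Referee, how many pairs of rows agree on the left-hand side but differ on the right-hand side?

2

(HomeTeam=376, MatchID=11): violating pairs (1,6) — 1 pair.
(HomeTeam=386, MatchID=11): all 2 rows agree on Referee — 0 pairs.
(HomeTeam=376, MatchID=8): violating pairs (5,11) — 1 pair.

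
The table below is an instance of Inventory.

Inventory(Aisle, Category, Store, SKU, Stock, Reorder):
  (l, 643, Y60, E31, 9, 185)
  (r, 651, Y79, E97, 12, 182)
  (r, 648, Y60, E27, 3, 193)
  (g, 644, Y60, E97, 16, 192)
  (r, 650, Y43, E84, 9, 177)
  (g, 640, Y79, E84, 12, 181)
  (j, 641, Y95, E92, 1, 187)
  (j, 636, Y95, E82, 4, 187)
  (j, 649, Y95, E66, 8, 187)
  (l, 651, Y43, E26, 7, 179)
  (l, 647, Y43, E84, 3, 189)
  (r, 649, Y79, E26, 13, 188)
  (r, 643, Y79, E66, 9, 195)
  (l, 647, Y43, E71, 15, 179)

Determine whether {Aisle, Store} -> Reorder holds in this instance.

No

(Aisle=l, Store=Y60): 1 row → Reorder = 185 ✓
(Aisle=r, Store=Y79): 3 rows → Reorder takes values {182, 188, 195} — violation
(Aisle=r, Store=Y60): 1 row → Reorder = 193 ✓
(Aisle=g, Store=Y60): 1 row → Reorder = 192 ✓
(Aisle=r, Store=Y43): 1 row → Reorder = 177 ✓
(Aisle=g, Store=Y79): 1 row → Reorder = 181 ✓
(Aisle=j, Store=Y95): 3 rows → Reorder = 187, 187, 187 ✓
(Aisle=l, Store=Y43): 3 rows → Reorder takes values {179, 189} — violation
Two rows agree on {Aisle, Store} but differ on Reorder, so {Aisle, Store} -> Reorder does not hold.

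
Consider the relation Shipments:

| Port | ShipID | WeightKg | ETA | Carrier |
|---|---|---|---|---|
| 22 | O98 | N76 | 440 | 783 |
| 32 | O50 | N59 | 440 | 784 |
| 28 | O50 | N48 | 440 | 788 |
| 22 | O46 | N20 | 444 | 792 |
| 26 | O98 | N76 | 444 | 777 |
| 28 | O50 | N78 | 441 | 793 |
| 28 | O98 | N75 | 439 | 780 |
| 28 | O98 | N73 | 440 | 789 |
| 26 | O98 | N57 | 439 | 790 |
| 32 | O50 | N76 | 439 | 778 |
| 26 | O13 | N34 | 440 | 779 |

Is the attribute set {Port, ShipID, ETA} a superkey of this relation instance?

Yes

All 11 rows have distinct {Port, ShipID, ETA} values, so {Port, ShipID, ETA} → (all attributes) holds and {Port, ShipID, ETA} is a superkey.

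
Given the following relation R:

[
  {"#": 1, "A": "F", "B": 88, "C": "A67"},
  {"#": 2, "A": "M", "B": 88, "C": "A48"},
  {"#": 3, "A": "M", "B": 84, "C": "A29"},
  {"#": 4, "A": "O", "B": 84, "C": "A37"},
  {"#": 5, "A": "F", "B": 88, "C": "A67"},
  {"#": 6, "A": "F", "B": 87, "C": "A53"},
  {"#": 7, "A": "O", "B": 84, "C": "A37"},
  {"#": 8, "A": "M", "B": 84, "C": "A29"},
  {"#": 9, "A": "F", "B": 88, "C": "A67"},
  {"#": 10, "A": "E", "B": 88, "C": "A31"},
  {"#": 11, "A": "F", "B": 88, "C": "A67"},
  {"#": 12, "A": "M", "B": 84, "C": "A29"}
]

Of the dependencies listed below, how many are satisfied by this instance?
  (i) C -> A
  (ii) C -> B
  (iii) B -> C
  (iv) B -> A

2

(i) C -> A: every LHS value maps to a single RHS value — holds.
(ii) C -> B: every LHS value maps to a single RHS value — holds.
(iii) B -> C: B=88: rows 1, 2, 5, 9, 10, 11 → C takes values {A67, A48, A31} — violation; B=84: rows 3, 4, 7, 8, 12 → C takes values {A29, A37} — violation — fails.
(iv) B -> A: B=88: rows 1, 2, 5, 9, 10, 11 → A takes values {F, M, E} — violation; B=84: rows 3, 4, 7, 8, 12 → A takes values {M, O} — violation — fails.
2 of the 4 dependencies hold.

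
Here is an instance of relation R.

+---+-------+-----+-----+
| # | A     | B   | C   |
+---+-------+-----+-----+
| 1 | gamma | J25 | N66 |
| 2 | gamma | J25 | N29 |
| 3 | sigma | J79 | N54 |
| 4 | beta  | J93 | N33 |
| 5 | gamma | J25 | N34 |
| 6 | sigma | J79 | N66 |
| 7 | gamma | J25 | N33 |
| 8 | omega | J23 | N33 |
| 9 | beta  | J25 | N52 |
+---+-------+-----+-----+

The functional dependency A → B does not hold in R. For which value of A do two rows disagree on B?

beta

A=gamma: rows 1, 2, 5, 7 → B = J25, J25, J25, J25 ✓
A=sigma: rows 3, 6 → B = J79, J79 ✓
A=beta: rows 4, 9 → B takes values {J93, J25} — violation
A=omega: row 8 → B = J23 ✓
The only A value with inconsistent B is A=beta.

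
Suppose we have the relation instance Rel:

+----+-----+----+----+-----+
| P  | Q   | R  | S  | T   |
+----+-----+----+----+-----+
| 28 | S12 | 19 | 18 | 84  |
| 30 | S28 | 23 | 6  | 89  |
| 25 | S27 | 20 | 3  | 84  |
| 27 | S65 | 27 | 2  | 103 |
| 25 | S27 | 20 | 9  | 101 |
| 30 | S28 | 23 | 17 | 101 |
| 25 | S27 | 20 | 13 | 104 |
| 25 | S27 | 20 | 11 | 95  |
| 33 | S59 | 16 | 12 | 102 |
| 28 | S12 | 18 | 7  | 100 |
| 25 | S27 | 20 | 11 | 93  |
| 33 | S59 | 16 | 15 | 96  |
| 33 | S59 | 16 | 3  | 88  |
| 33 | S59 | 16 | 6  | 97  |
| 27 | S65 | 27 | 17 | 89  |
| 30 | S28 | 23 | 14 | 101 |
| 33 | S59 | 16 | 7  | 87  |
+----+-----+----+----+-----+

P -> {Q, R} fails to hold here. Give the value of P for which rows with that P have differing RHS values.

28

P=28: 2 rows → {Q,R} takes values {(S12, 19), (S12, 18)} — violation
P=30: 3 rows → {Q,R} = (S28, 23), (S28, 23), (S28, 23) ✓
P=25: 5 rows → {Q,R} = (S27, 20), (S27, 20), (S27, 20), (S27, 20), (S27, 20) ✓
P=27: 2 rows → {Q,R} = (S65, 27), (S65, 27) ✓
P=33: 5 rows → {Q,R} = (S59, 16), (S59, 16), (S59, 16), (S59, 16), (S59, 16) ✓
The only P value with inconsistent RHS is P=28.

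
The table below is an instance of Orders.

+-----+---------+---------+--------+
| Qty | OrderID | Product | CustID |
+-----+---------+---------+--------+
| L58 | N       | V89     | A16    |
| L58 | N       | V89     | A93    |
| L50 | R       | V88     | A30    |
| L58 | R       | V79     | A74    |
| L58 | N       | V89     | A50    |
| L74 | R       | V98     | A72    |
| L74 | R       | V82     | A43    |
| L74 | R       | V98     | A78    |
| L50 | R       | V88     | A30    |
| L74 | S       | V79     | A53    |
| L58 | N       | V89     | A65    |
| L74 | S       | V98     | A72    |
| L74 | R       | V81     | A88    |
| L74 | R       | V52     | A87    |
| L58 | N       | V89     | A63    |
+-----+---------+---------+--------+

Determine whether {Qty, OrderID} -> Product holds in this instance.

No

(Qty=L58, OrderID=N): 5 rows → Product = V89, V89, V89, V89, V89 ✓
(Qty=L50, OrderID=R): 2 rows → Product = V88, V88 ✓
(Qty=L58, OrderID=R): 1 row → Product = V79 ✓
(Qty=L74, OrderID=R): 5 rows → Product takes values {V98, V82, V81, V52} — violation
(Qty=L74, OrderID=S): 2 rows → Product takes values {V79, V98} — violation
Two rows agree on {Qty, OrderID} but differ on Product, so {Qty, OrderID} -> Product does not hold.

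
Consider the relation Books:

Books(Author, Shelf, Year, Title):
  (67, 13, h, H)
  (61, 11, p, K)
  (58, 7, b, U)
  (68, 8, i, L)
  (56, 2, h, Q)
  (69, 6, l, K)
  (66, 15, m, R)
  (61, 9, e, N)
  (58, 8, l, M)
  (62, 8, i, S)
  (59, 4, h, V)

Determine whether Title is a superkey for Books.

No

Two distinct rows share Title=K, so Title does not determine every attribute — not a superkey.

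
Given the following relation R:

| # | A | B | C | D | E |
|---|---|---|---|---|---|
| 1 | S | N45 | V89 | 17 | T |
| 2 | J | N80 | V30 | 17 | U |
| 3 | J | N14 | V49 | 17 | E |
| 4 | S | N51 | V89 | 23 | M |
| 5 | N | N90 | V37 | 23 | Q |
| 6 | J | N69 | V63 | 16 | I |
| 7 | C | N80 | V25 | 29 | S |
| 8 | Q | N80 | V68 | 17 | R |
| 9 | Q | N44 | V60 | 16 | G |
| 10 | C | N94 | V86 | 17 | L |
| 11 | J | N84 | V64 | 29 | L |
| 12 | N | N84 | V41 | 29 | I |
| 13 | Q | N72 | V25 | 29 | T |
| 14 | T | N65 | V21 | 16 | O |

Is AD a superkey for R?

Rows 2 and 3 have the same AD value (A=J, D=17) but are distinct tuples, so AD does not determine every attribute — not a superkey.

No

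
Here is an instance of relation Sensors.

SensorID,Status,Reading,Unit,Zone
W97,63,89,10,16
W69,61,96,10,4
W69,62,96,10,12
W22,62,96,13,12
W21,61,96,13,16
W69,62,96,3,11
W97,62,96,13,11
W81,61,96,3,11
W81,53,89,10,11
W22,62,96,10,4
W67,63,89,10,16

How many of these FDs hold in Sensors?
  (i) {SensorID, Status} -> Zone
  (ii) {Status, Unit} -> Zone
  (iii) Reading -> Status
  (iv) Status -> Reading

(i) {SensorID, Status} -> Zone: (SensorID=W69, Status=62): 2 rows → Zone takes values {12, 11} — violation; (SensorID=W22, Status=62): 2 rows → Zone takes values {12, 4} — violation — fails.
(ii) {Status, Unit} -> Zone: (Status=62, Unit=10): 2 rows → Zone takes values {12, 4} — violation; (Status=62, Unit=13): 2 rows → Zone takes values {12, 11} — violation — fails.
(iii) Reading -> Status: Reading=89: 3 rows → Status takes values {63, 53} — violation; Reading=96: 8 rows → Status takes values {61, 62} — violation — fails.
(iv) Status -> Reading: every LHS value maps to a single RHS value — holds.
1 of the 4 dependencies holds.

1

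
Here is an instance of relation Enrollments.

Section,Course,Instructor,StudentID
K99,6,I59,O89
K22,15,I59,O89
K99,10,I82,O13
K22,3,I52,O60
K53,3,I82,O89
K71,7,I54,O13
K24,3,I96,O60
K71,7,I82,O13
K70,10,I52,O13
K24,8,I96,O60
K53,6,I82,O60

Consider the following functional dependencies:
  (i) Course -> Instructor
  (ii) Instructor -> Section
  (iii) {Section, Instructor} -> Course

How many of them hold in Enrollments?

(i) Course -> Instructor: Course=6: 2 rows → Instructor takes values {I59, I82} — violation; Course=10: 2 rows → Instructor takes values {I82, I52} — violation; Course=3: 3 rows → Instructor takes values {I52, I82, I96} — violation; Course=7: 2 rows → Instructor takes values {I54, I82} — violation — fails.
(ii) Instructor -> Section: Instructor=I59: 2 rows → Section takes values {K99, K22} — violation; Instructor=I82: 4 rows → Section takes values {K99, K53, K71} — violation; Instructor=I52: 2 rows → Section takes values {K22, K70} — violation — fails.
(iii) {Section, Instructor} -> Course: (Section=K53, Instructor=I82): 2 rows → Course takes values {3, 6} — violation; (Section=K24, Instructor=I96): 2 rows → Course takes values {3, 8} — violation — fails.
None of the 3 dependencies hold.

0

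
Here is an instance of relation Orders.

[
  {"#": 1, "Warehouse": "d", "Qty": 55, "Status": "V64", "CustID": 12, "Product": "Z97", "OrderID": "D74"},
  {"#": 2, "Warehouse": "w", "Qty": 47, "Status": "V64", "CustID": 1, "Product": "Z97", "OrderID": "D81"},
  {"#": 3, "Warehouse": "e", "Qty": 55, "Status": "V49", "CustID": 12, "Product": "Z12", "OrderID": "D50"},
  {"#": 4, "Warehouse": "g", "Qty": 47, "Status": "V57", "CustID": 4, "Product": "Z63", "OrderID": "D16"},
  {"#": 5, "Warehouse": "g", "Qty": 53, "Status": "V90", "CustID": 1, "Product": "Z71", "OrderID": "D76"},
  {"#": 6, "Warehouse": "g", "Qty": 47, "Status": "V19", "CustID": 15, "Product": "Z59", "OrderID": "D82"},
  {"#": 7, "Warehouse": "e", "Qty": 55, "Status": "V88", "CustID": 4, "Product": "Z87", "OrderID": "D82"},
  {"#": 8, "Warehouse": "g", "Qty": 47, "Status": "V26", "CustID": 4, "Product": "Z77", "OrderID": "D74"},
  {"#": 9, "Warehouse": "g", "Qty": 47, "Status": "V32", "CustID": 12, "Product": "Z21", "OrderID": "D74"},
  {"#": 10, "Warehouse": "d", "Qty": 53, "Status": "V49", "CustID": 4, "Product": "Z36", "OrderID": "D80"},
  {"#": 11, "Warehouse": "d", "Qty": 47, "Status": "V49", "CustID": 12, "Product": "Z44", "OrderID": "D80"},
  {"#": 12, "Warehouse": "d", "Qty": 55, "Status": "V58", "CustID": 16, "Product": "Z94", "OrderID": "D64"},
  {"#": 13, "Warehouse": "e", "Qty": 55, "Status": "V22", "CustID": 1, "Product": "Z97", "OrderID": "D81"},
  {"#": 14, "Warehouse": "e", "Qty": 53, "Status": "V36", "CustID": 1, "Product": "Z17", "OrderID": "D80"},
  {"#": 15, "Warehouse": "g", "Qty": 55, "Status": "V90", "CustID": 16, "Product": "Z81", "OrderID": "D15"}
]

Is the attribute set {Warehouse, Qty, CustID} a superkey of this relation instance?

No

Rows 4 and 8 have the same {Warehouse, Qty, CustID} value (Warehouse=g, Qty=47, CustID=4) but are distinct tuples, so {Warehouse, Qty, CustID} does not determine every attribute — not a superkey.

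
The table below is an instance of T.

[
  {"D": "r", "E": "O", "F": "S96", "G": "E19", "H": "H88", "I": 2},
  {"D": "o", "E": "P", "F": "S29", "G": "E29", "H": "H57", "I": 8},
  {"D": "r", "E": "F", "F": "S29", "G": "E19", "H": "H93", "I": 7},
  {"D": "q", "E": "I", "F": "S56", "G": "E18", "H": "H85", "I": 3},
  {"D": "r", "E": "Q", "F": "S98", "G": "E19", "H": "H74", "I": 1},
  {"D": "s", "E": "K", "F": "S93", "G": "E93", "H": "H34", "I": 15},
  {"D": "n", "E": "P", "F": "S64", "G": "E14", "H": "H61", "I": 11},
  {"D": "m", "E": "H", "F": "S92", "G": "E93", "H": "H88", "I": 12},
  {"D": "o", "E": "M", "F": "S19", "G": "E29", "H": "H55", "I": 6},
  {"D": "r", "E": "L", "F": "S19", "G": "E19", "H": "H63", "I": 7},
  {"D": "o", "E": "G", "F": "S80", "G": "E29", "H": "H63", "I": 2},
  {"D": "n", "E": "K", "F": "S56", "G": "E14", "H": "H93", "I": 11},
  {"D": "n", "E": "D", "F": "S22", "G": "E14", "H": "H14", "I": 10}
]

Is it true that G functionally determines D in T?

No

G=E19: 4 rows → D = r, r, r, r ✓
G=E29: 3 rows → D = o, o, o ✓
G=E18: 1 row → D = q ✓
G=E93: 2 rows → D takes values {s, m} — violation
G=E14: 3 rows → D = n, n, n ✓
Two rows agree on G but differ on D, so G -> D does not hold.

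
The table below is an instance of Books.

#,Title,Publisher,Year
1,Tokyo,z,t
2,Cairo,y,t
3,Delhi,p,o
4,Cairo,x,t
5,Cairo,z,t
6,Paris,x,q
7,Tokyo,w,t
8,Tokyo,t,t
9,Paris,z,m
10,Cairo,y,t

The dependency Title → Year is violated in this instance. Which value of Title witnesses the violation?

Paris

Title=Tokyo: rows 1, 7, 8 → Year = t, t, t ✓
Title=Cairo: rows 2, 4, 5, 10 → Year = t, t, t, t ✓
Title=Delhi: row 3 → Year = o ✓
Title=Paris: rows 6, 9 → Year takes values {q, m} — violation
The only Title value with inconsistent Year is Title=Paris.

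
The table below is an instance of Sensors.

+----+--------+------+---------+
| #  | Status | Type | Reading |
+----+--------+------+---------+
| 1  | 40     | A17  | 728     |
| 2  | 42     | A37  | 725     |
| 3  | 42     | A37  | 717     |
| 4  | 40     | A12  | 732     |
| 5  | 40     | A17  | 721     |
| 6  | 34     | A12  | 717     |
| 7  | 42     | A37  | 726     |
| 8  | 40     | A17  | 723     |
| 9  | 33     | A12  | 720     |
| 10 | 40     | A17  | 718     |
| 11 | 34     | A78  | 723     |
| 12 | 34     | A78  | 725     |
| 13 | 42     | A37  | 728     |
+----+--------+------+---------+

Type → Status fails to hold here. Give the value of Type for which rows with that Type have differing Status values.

Type=A17: rows 1, 5, 8, 10 → Status = 40, 40, 40, 40 ✓
Type=A37: rows 2, 3, 7, 13 → Status = 42, 42, 42, 42 ✓
Type=A12: rows 4, 6, 9 → Status takes values {40, 34, 33} — violation
Type=A78: rows 11, 12 → Status = 34, 34 ✓
The only Type value with inconsistent Status is Type=A12.

A12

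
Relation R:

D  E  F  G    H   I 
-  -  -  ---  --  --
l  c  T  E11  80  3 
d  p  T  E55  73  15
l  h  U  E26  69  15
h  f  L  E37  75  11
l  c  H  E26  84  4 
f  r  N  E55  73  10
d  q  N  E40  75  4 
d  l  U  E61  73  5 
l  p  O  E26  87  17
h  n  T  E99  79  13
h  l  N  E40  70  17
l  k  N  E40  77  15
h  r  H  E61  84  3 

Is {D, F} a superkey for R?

All 13 rows have distinct {D, F} values, so {D, F} → (all attributes) holds and {D, F} is a superkey.

Yes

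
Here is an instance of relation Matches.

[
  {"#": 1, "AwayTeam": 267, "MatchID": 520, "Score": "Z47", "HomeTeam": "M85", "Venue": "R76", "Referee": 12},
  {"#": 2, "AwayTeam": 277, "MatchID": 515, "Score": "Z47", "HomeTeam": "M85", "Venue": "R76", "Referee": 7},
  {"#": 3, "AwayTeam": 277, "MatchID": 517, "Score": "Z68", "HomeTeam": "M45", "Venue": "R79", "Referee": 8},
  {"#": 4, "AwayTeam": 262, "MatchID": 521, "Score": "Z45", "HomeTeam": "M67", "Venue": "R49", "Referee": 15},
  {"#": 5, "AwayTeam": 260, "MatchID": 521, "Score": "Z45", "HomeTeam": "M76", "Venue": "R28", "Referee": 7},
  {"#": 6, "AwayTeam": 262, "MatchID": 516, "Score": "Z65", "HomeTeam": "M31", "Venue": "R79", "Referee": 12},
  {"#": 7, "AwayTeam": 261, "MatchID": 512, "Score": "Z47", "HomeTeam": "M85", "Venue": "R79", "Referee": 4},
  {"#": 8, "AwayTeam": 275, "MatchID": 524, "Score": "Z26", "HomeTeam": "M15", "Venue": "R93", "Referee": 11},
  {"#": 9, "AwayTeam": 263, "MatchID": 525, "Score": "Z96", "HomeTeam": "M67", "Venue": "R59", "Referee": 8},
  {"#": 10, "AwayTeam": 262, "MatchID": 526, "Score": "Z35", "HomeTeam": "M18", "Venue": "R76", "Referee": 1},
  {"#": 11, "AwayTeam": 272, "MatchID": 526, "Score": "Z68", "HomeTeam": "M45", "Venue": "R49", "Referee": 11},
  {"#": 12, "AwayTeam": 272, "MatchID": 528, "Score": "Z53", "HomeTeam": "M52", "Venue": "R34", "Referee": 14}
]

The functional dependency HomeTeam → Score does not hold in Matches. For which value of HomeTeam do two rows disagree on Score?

HomeTeam=M85: rows 1, 2, 7 → Score = Z47, Z47, Z47 ✓
HomeTeam=M45: rows 3, 11 → Score = Z68, Z68 ✓
HomeTeam=M67: rows 4, 9 → Score takes values {Z45, Z96} — violation
HomeTeam=M76: row 5 → Score = Z45 ✓
HomeTeam=M31: row 6 → Score = Z65 ✓
HomeTeam=M15: row 8 → Score = Z26 ✓
HomeTeam=M18: row 10 → Score = Z35 ✓
HomeTeam=M52: row 12 → Score = Z53 ✓
The only HomeTeam value with inconsistent Score is HomeTeam=M67.

M67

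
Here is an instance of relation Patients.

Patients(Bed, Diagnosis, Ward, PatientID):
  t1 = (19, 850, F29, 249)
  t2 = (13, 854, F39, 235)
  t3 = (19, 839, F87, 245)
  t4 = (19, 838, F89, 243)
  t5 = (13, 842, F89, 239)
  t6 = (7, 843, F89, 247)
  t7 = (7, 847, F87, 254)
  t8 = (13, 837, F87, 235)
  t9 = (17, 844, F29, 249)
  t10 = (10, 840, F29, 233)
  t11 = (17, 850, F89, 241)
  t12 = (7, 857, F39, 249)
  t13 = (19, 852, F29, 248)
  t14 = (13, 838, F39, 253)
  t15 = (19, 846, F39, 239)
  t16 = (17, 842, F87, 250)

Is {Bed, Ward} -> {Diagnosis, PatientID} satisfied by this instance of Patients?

(Bed=19, Ward=F29): rows 1, 13 → {Diagnosis,PatientID} takes values {(850, 249), (852, 248)} — violation
(Bed=13, Ward=F39): rows 2, 14 → {Diagnosis,PatientID} takes values {(854, 235), (838, 253)} — violation
(Bed=19, Ward=F87): row 3 → {Diagnosis,PatientID} = (839, 245) ✓
(Bed=19, Ward=F89): row 4 → {Diagnosis,PatientID} = (838, 243) ✓
(Bed=13, Ward=F89): row 5 → {Diagnosis,PatientID} = (842, 239) ✓
(Bed=7, Ward=F89): row 6 → {Diagnosis,PatientID} = (843, 247) ✓
(Bed=7, Ward=F87): row 7 → {Diagnosis,PatientID} = (847, 254) ✓
(Bed=13, Ward=F87): row 8 → {Diagnosis,PatientID} = (837, 235) ✓
(Bed=17, Ward=F29): row 9 → {Diagnosis,PatientID} = (844, 249) ✓
(Bed=10, Ward=F29): row 10 → {Diagnosis,PatientID} = (840, 233) ✓
(Bed=17, Ward=F89): row 11 → {Diagnosis,PatientID} = (850, 241) ✓
(Bed=7, Ward=F39): row 12 → {Diagnosis,PatientID} = (857, 249) ✓
(Bed=19, Ward=F39): row 15 → {Diagnosis,PatientID} = (846, 239) ✓
(Bed=17, Ward=F87): row 16 → {Diagnosis,PatientID} = (842, 250) ✓
Two rows agree on {Bed, Ward} but differ on {Diagnosis, PatientID}, so {Bed, Ward} -> {Diagnosis, PatientID} does not hold.

No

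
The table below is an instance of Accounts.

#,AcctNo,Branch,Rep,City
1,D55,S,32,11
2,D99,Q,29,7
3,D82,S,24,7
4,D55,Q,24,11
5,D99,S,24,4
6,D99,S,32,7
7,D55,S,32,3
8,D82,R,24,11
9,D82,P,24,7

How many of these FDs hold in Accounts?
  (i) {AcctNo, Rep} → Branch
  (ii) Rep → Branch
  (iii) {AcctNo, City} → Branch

(i) {AcctNo, Rep} → Branch: (AcctNo=D82, Rep=24): rows 3, 8, 9 → Branch takes values {S, R, P} — violation — fails.
(ii) Rep → Branch: Rep=24: rows 3, 4, 5, 8, 9 → Branch takes values {S, Q, R, P} — violation — fails.
(iii) {AcctNo, City} → Branch: (AcctNo=D55, City=11): rows 1, 4 → Branch takes values {S, Q} — violation; (AcctNo=D99, City=7): rows 2, 6 → Branch takes values {Q, S} — violation; (AcctNo=D82, City=7): rows 3, 9 → Branch takes values {S, P} — violation — fails.
None of the 3 dependencies hold.

0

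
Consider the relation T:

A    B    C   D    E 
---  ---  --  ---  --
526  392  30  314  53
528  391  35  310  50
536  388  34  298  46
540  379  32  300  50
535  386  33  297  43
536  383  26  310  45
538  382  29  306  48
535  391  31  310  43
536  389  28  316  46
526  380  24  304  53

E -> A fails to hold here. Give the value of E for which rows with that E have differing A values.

50

E=53: 2 rows → A = 526, 526 ✓
E=50: 2 rows → A takes values {528, 540} — violation
E=46: 2 rows → A = 536, 536 ✓
E=43: 2 rows → A = 535, 535 ✓
E=45: 1 row → A = 536 ✓
E=48: 1 row → A = 538 ✓
The only E value with inconsistent A is E=50.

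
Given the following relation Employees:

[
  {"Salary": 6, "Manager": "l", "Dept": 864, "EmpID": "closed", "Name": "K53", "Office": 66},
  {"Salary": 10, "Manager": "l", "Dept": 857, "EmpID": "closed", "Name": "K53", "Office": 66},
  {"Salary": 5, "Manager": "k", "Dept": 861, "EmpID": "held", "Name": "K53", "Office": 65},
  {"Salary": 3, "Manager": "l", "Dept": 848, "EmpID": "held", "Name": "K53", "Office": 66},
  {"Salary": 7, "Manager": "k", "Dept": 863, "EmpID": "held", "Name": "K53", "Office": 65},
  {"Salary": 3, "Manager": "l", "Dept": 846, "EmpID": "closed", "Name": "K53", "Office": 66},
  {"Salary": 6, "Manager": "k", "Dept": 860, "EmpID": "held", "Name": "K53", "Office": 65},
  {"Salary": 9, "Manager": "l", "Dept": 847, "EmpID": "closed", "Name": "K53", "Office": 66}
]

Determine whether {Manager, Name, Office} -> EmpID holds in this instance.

(Manager=l, Name=K53, Office=66): 5 rows → EmpID takes values {closed, held} — violation
(Manager=k, Name=K53, Office=65): 3 rows → EmpID = held, held, held ✓
Two rows agree on {Manager, Name, Office} but differ on EmpID, so {Manager, Name, Office} -> EmpID does not hold.

No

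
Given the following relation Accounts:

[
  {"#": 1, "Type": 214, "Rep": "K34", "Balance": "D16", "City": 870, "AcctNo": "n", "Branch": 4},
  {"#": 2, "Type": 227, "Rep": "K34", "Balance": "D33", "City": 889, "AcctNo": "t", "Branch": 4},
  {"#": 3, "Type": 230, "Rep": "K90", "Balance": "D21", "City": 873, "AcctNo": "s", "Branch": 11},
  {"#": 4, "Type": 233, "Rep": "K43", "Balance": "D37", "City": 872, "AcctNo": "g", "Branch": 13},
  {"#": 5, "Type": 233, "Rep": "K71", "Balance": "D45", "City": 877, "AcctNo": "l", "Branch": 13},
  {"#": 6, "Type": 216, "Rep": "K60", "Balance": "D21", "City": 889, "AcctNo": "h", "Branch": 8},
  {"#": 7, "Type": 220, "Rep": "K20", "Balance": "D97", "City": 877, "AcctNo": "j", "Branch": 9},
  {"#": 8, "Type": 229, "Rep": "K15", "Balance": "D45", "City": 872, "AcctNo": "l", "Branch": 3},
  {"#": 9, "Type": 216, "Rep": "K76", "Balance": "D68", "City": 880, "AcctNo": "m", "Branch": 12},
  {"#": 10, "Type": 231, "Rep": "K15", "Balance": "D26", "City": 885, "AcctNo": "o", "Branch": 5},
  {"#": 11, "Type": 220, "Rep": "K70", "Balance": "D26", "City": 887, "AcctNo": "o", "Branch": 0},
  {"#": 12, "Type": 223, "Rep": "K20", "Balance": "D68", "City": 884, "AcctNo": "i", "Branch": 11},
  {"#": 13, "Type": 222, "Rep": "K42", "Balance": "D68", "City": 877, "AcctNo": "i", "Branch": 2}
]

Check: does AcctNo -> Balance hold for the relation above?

Yes

AcctNo=n: row 1 → Balance = D16 ✓
AcctNo=t: row 2 → Balance = D33 ✓
AcctNo=s: row 3 → Balance = D21 ✓
AcctNo=g: row 4 → Balance = D37 ✓
AcctNo=l: rows 5, 8 → Balance = D45, D45 ✓
AcctNo=h: row 6 → Balance = D21 ✓
AcctNo=j: row 7 → Balance = D97 ✓
AcctNo=m: row 9 → Balance = D68 ✓
AcctNo=o: rows 10, 11 → Balance = D26, D26 ✓
AcctNo=i: rows 12, 13 → Balance = D68, D68 ✓
Every AcctNo value is associated with a single Balance value, so AcctNo -> Balance holds.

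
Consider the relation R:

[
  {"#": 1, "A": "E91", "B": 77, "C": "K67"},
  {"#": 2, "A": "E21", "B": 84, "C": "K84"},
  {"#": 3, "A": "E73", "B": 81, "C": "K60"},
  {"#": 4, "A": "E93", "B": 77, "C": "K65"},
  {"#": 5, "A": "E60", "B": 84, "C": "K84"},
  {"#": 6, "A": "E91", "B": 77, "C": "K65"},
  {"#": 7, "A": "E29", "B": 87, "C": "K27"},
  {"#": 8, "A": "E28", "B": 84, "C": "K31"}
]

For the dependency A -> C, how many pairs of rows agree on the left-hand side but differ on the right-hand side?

A=E91: violating pairs (1,6) — 1 pair.

1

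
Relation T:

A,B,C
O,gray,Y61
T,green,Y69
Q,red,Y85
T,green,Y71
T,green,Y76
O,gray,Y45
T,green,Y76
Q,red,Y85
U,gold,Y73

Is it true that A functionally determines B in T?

A=O: 2 rows → B = gray, gray ✓
A=T: 4 rows → B = green, green, green, green ✓
A=Q: 2 rows → B = red, red ✓
A=U: 1 row → B = gold ✓
Every A value is associated with a single B value, so A -> B holds.

Yes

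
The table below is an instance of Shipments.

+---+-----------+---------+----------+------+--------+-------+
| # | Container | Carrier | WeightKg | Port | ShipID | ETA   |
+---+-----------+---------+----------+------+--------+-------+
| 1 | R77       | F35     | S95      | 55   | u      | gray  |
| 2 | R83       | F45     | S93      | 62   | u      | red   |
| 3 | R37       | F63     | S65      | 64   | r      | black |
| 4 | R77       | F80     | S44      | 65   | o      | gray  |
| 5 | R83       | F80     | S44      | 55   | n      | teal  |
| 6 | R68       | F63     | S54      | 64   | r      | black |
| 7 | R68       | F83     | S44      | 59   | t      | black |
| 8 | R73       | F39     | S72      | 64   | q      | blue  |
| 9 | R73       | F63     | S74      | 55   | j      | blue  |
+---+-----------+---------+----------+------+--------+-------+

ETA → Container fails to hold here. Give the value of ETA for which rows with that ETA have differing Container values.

ETA=gray: rows 1, 4 → Container = R77, R77 ✓
ETA=red: row 2 → Container = R83 ✓
ETA=black: rows 3, 6, 7 → Container takes values {R37, R68} — violation
ETA=teal: row 5 → Container = R83 ✓
ETA=blue: rows 8, 9 → Container = R73, R73 ✓
The only ETA value with inconsistent Container is ETA=black.

black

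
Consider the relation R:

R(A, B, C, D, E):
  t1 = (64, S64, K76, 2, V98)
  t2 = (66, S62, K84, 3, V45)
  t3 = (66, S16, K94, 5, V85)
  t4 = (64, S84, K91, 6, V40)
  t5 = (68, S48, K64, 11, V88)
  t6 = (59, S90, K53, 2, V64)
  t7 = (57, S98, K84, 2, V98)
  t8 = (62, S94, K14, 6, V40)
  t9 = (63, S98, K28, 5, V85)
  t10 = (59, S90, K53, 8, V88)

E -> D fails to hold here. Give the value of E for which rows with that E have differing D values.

V88

E=V98: rows 1, 7 → D = 2, 2 ✓
E=V45: row 2 → D = 3 ✓
E=V85: rows 3, 9 → D = 5, 5 ✓
E=V40: rows 4, 8 → D = 6, 6 ✓
E=V88: rows 5, 10 → D takes values {11, 8} — violation
E=V64: row 6 → D = 2 ✓
The only E value with inconsistent D is E=V88.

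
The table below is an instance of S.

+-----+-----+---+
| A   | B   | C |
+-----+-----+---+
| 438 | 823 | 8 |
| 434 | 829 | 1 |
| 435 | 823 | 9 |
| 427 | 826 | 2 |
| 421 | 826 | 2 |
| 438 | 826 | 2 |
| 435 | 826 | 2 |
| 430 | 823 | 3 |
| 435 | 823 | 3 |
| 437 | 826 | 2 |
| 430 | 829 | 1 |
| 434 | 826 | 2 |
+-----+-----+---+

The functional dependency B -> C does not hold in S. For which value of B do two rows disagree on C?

B=823: 4 rows → C takes values {8, 9, 3} — violation
B=829: 2 rows → C = 1, 1 ✓
B=826: 6 rows → C = 2, 2, 2, 2, 2, 2 ✓
The only B value with inconsistent C is B=823.

823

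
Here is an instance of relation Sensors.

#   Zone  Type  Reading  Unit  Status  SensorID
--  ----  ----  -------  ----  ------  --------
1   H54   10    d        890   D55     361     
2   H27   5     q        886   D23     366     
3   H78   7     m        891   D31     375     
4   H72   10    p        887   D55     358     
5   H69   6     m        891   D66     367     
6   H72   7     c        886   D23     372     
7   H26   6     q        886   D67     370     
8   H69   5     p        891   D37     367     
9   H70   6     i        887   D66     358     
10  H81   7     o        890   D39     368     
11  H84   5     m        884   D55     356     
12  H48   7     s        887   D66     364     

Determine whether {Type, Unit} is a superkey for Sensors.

All 12 rows have distinct {Type, Unit} values, so {Type, Unit} → (all attributes) holds and {Type, Unit} is a superkey.

Yes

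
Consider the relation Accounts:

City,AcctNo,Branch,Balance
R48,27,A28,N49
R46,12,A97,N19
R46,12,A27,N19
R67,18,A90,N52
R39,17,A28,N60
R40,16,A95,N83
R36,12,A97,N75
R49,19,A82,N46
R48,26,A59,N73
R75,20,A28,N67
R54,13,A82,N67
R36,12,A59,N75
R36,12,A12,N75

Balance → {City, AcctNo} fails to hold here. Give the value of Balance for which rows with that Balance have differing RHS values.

N67

Balance=N49: 1 row → {City,AcctNo} = (R48, 27) ✓
Balance=N19: 2 rows → {City,AcctNo} = (R46, 12), (R46, 12) ✓
Balance=N52: 1 row → {City,AcctNo} = (R67, 18) ✓
Balance=N60: 1 row → {City,AcctNo} = (R39, 17) ✓
Balance=N83: 1 row → {City,AcctNo} = (R40, 16) ✓
Balance=N75: 3 rows → {City,AcctNo} = (R36, 12), (R36, 12), (R36, 12) ✓
Balance=N46: 1 row → {City,AcctNo} = (R49, 19) ✓
Balance=N73: 1 row → {City,AcctNo} = (R48, 26) ✓
Balance=N67: 2 rows → {City,AcctNo} takes values {(R75, 20), (R54, 13)} — violation
The only Balance value with inconsistent RHS is Balance=N67.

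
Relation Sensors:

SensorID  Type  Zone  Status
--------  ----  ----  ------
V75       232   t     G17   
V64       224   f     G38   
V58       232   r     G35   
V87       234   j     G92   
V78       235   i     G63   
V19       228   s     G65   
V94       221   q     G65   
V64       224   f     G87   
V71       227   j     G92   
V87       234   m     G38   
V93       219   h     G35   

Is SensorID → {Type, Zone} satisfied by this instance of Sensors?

SensorID=V75: 1 row → {Type,Zone} = (232, t) ✓
SensorID=V64: 2 rows → {Type,Zone} = (224, f), (224, f) ✓
SensorID=V58: 1 row → {Type,Zone} = (232, r) ✓
SensorID=V87: 2 rows → {Type,Zone} takes values {(234, j), (234, m)} — violation
SensorID=V78: 1 row → {Type,Zone} = (235, i) ✓
SensorID=V19: 1 row → {Type,Zone} = (228, s) ✓
SensorID=V94: 1 row → {Type,Zone} = (221, q) ✓
SensorID=V71: 1 row → {Type,Zone} = (227, j) ✓
SensorID=V93: 1 row → {Type,Zone} = (219, h) ✓
Two rows agree on SensorID but differ on {Type, Zone}, so SensorID → {Type, Zone} does not hold.

No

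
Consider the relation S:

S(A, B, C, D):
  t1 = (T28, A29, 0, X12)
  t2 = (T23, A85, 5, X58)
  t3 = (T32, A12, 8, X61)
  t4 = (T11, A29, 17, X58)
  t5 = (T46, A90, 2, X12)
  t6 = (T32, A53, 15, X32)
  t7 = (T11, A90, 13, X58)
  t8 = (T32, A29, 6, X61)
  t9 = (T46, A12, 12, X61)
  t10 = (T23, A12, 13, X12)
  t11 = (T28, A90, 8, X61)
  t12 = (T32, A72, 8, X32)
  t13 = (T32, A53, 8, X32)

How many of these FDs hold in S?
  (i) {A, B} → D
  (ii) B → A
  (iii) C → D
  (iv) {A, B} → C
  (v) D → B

(i) {A, B} → D: every LHS value maps to a single RHS value — holds.
(ii) B → A: B=A29: rows 1, 4, 8 → A takes values {T28, T11, T32} — violation; B=A12: rows 3, 9, 10 → A takes values {T32, T46, T23} — violation; B=A90: rows 5, 7, 11 → A takes values {T46, T11, T28} — violation — fails.
(iii) C → D: C=8: rows 3, 11, 12, 13 → D takes values {X61, X32} — violation; C=13: rows 7, 10 → D takes values {X58, X12} — violation — fails.
(iv) {A, B} → C: (A=T32, B=A53): rows 6, 13 → C takes values {15, 8} — violation — fails.
(v) D → B: D=X12: rows 1, 5, 10 → B takes values {A29, A90, A12} — violation; D=X58: rows 2, 4, 7 → B takes values {A85, A29, A90} — violation; D=X61: rows 3, 8, 9, 11 → B takes values {A12, A29, A90} — violation; D=X32: rows 6, 12, 13 → B takes values {A53, A72} — violation — fails.
1 of the 5 dependencies holds.

1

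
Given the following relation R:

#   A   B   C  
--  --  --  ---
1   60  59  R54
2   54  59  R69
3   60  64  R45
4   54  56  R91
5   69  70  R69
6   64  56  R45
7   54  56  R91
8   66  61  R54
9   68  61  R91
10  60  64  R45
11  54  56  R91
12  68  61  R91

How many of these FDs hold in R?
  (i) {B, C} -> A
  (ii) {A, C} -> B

2

(i) {B, C} -> A: every LHS value maps to a single RHS value — holds.
(ii) {A, C} -> B: every LHS value maps to a single RHS value — holds.
2 of the 2 dependencies hold.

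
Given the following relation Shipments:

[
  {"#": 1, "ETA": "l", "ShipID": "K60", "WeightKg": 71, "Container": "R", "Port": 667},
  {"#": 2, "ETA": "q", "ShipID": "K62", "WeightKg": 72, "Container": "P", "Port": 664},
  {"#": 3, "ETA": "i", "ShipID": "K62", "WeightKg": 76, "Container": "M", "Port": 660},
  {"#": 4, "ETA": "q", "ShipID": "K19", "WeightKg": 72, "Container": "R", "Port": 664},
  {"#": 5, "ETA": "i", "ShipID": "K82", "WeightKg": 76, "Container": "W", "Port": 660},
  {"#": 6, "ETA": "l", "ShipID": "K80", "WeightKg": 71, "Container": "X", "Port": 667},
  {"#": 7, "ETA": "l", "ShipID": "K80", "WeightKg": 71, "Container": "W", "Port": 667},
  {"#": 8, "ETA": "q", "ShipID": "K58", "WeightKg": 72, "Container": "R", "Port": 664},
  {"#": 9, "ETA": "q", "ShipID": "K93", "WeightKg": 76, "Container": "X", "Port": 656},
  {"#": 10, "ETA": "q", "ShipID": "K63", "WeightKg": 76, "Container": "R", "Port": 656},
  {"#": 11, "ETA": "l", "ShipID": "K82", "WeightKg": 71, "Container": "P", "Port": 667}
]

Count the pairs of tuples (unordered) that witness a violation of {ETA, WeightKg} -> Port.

(ETA=l, WeightKg=71): all 4 rows agree on Port — 0 pairs.
(ETA=q, WeightKg=72): all 3 rows agree on Port — 0 pairs.
(ETA=i, WeightKg=76): all 2 rows agree on Port — 0 pairs.
(ETA=q, WeightKg=76): all 2 rows agree on Port — 0 pairs.

0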